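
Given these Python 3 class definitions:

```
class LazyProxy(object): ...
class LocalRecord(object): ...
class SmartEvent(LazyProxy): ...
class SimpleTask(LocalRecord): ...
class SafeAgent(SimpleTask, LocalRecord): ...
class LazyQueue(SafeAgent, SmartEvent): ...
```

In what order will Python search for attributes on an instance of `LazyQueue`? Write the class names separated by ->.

LazyQueue -> SafeAgent -> SimpleTask -> LocalRecord -> SmartEvent -> LazyProxy -> object

L[LazyQueue] = LazyQueue + merge(L[SafeAgent], L[SmartEvent], [SafeAgent SmartEvent])
  take SafeAgent:  [SafeAgent SimpleTask LocalRecord object] + [SmartEvent LazyProxy object] + [SafeAgent SmartEvent]
  take SimpleTask:  [SimpleTask LocalRecord object] + [SmartEvent LazyProxy object] + [SmartEvent]
  take LocalRecord:  [LocalRecord object] + [SmartEvent LazyProxy object] + [SmartEvent]
  take SmartEvent:  [object] + [SmartEvent LazyProxy object] + [SmartEvent]
  take LazyProxy:  [object] + [LazyProxy object]
  take object:  [object] + [object]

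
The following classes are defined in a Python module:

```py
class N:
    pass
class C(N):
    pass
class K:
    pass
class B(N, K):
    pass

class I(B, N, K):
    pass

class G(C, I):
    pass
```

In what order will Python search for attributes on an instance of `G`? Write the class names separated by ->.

G -> C -> I -> B -> N -> K -> object

L[G] = G + merge(L[C], L[I], [C I])
  take C:  [C N object] + [I B N K object] + [C I]
  take I:  [N object] + [I B N K object] + [I]
  take B:  [N object] + [B N K object]
  take N:  [N object] + [N K object]
  take K:  [object] + [K object]
  take object:  [object] + [object]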